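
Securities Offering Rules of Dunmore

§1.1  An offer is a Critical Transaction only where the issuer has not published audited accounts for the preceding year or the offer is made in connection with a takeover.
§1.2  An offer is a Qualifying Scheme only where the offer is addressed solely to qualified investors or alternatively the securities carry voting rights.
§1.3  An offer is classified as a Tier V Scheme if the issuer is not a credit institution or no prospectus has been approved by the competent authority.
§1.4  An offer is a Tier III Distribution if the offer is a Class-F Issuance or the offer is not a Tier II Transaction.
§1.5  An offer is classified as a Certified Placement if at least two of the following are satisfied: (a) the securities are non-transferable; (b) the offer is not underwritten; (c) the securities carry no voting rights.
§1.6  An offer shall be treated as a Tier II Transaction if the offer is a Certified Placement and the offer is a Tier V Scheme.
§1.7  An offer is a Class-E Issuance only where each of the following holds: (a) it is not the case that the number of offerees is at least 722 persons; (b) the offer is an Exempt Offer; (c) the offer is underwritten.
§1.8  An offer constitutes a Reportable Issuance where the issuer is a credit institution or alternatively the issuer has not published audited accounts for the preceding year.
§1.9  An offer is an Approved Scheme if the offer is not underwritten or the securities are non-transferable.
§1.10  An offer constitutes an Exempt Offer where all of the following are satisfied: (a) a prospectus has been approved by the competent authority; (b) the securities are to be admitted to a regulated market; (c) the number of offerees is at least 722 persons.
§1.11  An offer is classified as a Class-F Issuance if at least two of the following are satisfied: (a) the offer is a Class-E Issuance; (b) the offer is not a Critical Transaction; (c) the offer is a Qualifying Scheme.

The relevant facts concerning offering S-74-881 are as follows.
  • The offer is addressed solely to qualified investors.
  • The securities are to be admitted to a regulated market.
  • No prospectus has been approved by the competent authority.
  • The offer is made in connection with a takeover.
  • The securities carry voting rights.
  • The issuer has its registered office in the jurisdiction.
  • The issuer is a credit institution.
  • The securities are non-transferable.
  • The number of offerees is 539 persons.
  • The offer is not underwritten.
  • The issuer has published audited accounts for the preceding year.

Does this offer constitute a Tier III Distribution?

No

§1.10 — Exempt Offer: [a prospectus has been approved by the competent authority? no] AND [the securities are to be admitted to a regulated market? yes] AND [number of offerees: 539 persons ≥ 722 persons? no] → not satisfied.
§1.7 — Class-E Issuance: [number of offerees: 539 persons ≥ 722 persons? no, so negated condition yes] AND [Exempt Offer (§1.10)? no] AND [the offer is underwritten? no] → not satisfied.
§1.1 — Critical Transaction: [the issuer has not published audited accounts for the preceding year? no] OR [the offer is made in connection with a takeover? yes] → satisfied.
§1.2 — Qualifying Scheme: [the offer is addressed solely to qualified investors? yes] OR [the securities carry voting rights? yes] → satisfied.
§1.11 — Class-F Issuance: Class-E Issuance (§1.7)? no; not a Critical Transaction (§1.1)? no; Qualifying Scheme (§1.2)? yes — 1 of 3 hold (need ≥2) → not satisfied.
§1.5 — Certified Placement: the securities are non-transferable? yes; the offer is not underwritten? yes; the securities carry no voting rights? no — 2 of 3 hold (need ≥2) → satisfied.
§1.3 — Tier V Scheme: [the issuer is not a credit institution? no] OR [no prospectus has been approved by the competent authority? yes] → satisfied.
§1.6 — Tier II Transaction: [Certified Placement (§1.5)? yes] AND [Tier V Scheme (§1.3)? yes] → satisfied.
§1.4 — Tier III Distribution: [Class-F Issuance (§1.11)? no] OR [not a Tier II Transaction (§1.6)? no] → not satisfied.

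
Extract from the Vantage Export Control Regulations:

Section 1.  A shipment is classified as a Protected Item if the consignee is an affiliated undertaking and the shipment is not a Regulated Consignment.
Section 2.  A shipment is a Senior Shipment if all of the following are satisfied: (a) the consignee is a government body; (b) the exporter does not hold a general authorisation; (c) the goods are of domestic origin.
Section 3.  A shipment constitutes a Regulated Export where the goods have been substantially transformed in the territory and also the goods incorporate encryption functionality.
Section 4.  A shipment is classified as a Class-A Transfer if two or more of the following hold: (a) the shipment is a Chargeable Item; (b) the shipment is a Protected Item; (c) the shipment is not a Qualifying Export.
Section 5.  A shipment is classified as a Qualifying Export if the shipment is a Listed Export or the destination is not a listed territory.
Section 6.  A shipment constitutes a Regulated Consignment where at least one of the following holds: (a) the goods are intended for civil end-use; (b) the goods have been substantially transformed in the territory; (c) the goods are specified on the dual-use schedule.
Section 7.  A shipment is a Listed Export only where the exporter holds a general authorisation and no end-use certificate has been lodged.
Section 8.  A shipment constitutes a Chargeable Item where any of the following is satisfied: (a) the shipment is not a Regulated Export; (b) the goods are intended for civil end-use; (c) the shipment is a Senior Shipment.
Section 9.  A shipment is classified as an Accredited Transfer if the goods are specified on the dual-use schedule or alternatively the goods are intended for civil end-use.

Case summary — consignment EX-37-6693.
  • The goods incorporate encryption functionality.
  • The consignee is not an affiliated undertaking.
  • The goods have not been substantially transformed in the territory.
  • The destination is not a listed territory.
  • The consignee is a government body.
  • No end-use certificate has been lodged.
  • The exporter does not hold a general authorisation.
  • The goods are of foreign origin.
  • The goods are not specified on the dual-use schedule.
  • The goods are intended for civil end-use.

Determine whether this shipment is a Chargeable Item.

Yes

section 3 — Regulated Export: [the goods have been substantially transformed in the territory? no] AND [the goods incorporate encryption functionality? yes] → not satisfied.
section 2 — Senior Shipment: [the consignee is a government body? yes] AND [the exporter does not hold a general authorisation? yes] AND [the goods are of domestic origin? no] → not satisfied.
section 8 — Chargeable Item: [not a Regulated Export (section 3)? yes] OR [the goods are intended for civil end-use? yes] OR [Senior Shipment (section 2)? no] → satisfied.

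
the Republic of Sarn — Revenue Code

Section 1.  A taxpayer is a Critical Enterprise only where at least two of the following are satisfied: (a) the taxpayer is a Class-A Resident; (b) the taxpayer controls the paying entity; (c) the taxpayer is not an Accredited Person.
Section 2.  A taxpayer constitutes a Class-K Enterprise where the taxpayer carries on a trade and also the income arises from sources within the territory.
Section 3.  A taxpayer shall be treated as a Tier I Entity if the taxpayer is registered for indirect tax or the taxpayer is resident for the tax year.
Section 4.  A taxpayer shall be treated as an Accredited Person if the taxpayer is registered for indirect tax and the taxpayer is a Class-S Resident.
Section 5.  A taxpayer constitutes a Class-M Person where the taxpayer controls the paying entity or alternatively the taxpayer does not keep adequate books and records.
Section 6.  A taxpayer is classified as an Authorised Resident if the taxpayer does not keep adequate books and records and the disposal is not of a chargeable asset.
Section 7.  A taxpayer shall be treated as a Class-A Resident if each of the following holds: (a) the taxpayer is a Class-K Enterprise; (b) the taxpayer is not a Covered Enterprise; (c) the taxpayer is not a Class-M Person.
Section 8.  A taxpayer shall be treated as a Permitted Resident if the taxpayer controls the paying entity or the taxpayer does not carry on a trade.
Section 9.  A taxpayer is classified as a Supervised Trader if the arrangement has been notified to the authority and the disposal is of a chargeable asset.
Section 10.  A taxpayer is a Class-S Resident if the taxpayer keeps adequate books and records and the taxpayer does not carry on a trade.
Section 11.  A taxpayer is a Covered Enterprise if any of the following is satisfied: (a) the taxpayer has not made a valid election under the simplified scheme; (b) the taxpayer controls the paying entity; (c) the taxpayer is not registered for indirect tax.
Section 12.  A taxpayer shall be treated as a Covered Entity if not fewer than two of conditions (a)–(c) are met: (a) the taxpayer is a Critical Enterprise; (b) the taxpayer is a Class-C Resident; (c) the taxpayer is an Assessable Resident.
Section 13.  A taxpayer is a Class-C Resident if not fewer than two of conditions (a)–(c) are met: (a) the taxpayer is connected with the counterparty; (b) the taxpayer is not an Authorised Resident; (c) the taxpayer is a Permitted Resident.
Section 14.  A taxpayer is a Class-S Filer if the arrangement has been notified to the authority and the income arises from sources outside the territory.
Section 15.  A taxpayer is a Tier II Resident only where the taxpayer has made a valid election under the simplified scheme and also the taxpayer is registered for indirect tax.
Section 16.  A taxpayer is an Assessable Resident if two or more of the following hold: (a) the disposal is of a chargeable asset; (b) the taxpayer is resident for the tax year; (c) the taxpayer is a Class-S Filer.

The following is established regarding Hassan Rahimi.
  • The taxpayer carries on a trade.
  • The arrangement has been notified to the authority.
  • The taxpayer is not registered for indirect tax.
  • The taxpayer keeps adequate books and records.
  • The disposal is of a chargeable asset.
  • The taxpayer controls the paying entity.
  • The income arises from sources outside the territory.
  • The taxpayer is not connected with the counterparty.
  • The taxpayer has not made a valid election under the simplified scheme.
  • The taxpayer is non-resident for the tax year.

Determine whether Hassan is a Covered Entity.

Yes

section 2 — Class-K Enterprise: [the taxpayer carries on a trade? yes] AND [the income arises from sources within the territory? no] → not satisfied.
section 11 — Covered Enterprise: [the taxpayer has not made a valid election under the simplified scheme? yes] OR [the taxpayer controls the paying entity? yes] OR [the taxpayer is not registered for indirect tax? yes] → satisfied.
section 5 — Class-M Person: [the taxpayer controls the paying entity? yes] OR [the taxpayer does not keep adequate books and records? no] → satisfied.
section 7 — Class-A Resident: [Class-K Enterprise (section 2)? no] AND [not a Covered Enterprise (section 11)? no] AND [not a Class-M Person (section 5)? no] → not satisfied.
section 10 — Class-S Resident: [the taxpayer keeps adequate books and records? yes] AND [the taxpayer does not carry on a trade? no] → not satisfied.
section 4 — Accredited Person: [the taxpayer is registered for indirect tax? no] AND [Class-S Resident (section 10)? no] → not satisfied.
section 1 — Critical Enterprise: Class-A Resident (section 7)? no; the taxpayer controls the paying entity? yes; not an Accredited Person (section 4)? yes — 2 of 3 hold (need ≥2) → satisfied.
section 6 — Authorised Resident: [the taxpayer does not keep adequate books and records? no] AND [the disposal is not of a chargeable asset? no] → not satisfied.
section 8 — Permitted Resident: [the taxpayer controls the paying entity? yes] OR [the taxpayer does not carry on a trade? no] → satisfied.
section 13 — Class-C Resident: the taxpayer is connected with the counterparty? no; not an Authorised Resident (section 6)? yes; Permitted Resident (section 8)? yes — 2 of 3 hold (need ≥2) → satisfied.
section 14 — Class-S Filer: [the arrangement has been notified to the authority? yes] AND [the income arises from sources outside the territory? yes] → satisfied.
section 16 — Assessable Resident: the disposal is of a chargeable asset? yes; the taxpayer is resident for the tax year? no; Class-S Filer (section 14)? yes — 2 of 3 hold (need ≥2) → satisfied.
section 12 — Covered Entity: Critical Enterprise (section 1)? yes; Class-C Resident (section 13)? yes; Assessable Resident (section 16)? yes — 3 of 3 hold (need ≥2) → satisfied.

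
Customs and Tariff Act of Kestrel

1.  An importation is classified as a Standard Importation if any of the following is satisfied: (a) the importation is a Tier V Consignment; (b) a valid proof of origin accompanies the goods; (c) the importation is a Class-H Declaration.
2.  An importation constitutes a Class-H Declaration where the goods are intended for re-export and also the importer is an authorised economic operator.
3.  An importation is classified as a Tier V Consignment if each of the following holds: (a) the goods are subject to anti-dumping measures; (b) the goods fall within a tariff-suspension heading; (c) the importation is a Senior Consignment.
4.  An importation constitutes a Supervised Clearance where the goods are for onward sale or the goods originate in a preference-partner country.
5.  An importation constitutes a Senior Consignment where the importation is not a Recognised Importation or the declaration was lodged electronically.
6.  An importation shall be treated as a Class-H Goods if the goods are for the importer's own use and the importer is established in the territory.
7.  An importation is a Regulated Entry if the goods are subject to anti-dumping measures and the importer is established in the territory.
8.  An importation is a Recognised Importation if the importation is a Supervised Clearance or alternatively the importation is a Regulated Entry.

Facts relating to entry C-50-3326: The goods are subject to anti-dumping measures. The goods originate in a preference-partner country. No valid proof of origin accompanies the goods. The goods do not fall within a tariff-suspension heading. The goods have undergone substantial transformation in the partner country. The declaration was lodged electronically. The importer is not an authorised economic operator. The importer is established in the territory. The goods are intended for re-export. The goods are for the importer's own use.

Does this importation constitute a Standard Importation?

paragraph 4 — Supervised Clearance: [the goods are for onward sale? no] OR [the goods originate in a preference-partner country? yes] → satisfied.
paragraph 7 — Regulated Entry: [the goods are subject to anti-dumping measures? yes] AND [the importer is established in the territory? yes] → satisfied.
paragraph 8 — Recognised Importation: [Supervised Clearance (paragraph 4)? yes] OR [Regulated Entry (paragraph 7)? yes] → satisfied.
paragraph 5 — Senior Consignment: [not a Recognised Importation (paragraph 8)? no] OR [the declaration was lodged electronically? yes] → satisfied.
paragraph 3 — Tier V Consignment: [the goods are subject to anti-dumping measures? yes] AND [the goods fall within a tariff-suspension heading? no] AND [Senior Consignment (paragraph 5)? yes] → not satisfied.
paragraph 2 — Class-H Declaration: [the goods are intended for re-export? yes] AND [the importer is an authorised economic operator? no] → not satisfied.
paragraph 1 — Standard Importation: [Tier V Consignment (paragraph 3)? no] OR [a valid proof of origin accompanies the goods? no] OR [Class-H Declaration (paragraph 2)? no] → not satisfied.

No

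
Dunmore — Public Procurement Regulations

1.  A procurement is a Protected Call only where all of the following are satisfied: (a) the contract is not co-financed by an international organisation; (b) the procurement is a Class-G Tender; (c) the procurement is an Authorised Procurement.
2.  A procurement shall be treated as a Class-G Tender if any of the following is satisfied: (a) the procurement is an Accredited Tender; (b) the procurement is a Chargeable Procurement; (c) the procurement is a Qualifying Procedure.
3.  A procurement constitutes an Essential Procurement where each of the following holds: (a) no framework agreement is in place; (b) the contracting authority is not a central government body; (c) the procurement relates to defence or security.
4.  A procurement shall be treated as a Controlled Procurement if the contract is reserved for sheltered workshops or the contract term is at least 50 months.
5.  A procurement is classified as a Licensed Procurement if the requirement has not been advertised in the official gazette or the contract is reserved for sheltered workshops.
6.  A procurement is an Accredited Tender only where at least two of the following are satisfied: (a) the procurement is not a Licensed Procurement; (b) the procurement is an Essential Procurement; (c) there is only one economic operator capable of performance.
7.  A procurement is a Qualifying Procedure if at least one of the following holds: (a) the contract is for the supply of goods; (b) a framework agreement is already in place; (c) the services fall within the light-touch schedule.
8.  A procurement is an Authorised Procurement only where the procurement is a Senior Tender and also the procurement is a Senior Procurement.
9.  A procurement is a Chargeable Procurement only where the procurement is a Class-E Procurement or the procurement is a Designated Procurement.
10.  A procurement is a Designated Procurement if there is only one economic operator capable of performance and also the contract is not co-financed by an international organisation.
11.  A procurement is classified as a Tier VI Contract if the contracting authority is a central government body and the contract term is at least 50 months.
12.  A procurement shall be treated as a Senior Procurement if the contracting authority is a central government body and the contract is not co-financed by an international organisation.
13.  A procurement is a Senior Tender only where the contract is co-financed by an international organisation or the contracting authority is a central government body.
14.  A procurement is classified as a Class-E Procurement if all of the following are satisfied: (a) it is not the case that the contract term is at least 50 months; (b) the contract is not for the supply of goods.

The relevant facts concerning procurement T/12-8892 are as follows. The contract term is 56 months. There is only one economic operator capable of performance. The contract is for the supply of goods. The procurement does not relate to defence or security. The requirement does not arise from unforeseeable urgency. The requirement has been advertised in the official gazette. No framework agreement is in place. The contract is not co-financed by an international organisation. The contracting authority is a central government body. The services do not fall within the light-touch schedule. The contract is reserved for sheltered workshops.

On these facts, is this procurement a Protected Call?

Yes

paragraph 5 — Licensed Procurement: [the requirement has not been advertised in the official gazette? no] OR [the contract is reserved for sheltered workshops? yes] → satisfied.
paragraph 3 — Essential Procurement: [no framework agreement is in place? yes] AND [the contracting authority is not a central government body? no] AND [the procurement relates to defence or security? no] → not satisfied.
paragraph 6 — Accredited Tender: not a Licensed Procurement (paragraph 5)? no; Essential Procurement (paragraph 3)? no; there is only one economic operator capable of performance? yes — 1 of 3 hold (need ≥2) → not satisfied.
paragraph 14 — Class-E Procurement: [contract term: 56 months ≥ 50 months? yes, so negated condition no] AND [the contract is not for the supply of goods? no] → not satisfied.
paragraph 10 — Designated Procurement: [there is only one economic operator capable of performance? yes] AND [the contract is not co-financed by an international organisation? yes] → satisfied.
paragraph 9 — Chargeable Procurement: [Class-E Procurement (paragraph 14)? no] OR [Designated Procurement (paragraph 10)? yes] → satisfied.
paragraph 7 — Qualifying Procedure: [the contract is for the supply of goods? yes] OR [a framework agreement is already in place? no] OR [the services fall within the light-touch schedule? no] → satisfied.
paragraph 2 — Class-G Tender: [Accredited Tender (paragraph 6)? no] OR [Chargeable Procurement (paragraph 9)? yes] OR [Qualifying Procedure (paragraph 7)? yes] → satisfied.
paragraph 13 — Senior Tender: [the contract is co-financed by an international organisation? no] OR [the contracting authority is a central government body? yes] → satisfied.
paragraph 12 — Senior Procurement: [the contracting authority is a central government body? yes] AND [the contract is not co-financed by an international organisation? yes] → satisfied.
paragraph 8 — Authorised Procurement: [Senior Tender (paragraph 13)? yes] AND [Senior Procurement (paragraph 12)? yes] → satisfied.
paragraph 1 — Protected Call: [the contract is not co-financed by an international organisation? yes] AND [Class-G Tender (paragraph 2)? yes] AND [Authorised Procurement (paragraph 8)? yes] → satisfied.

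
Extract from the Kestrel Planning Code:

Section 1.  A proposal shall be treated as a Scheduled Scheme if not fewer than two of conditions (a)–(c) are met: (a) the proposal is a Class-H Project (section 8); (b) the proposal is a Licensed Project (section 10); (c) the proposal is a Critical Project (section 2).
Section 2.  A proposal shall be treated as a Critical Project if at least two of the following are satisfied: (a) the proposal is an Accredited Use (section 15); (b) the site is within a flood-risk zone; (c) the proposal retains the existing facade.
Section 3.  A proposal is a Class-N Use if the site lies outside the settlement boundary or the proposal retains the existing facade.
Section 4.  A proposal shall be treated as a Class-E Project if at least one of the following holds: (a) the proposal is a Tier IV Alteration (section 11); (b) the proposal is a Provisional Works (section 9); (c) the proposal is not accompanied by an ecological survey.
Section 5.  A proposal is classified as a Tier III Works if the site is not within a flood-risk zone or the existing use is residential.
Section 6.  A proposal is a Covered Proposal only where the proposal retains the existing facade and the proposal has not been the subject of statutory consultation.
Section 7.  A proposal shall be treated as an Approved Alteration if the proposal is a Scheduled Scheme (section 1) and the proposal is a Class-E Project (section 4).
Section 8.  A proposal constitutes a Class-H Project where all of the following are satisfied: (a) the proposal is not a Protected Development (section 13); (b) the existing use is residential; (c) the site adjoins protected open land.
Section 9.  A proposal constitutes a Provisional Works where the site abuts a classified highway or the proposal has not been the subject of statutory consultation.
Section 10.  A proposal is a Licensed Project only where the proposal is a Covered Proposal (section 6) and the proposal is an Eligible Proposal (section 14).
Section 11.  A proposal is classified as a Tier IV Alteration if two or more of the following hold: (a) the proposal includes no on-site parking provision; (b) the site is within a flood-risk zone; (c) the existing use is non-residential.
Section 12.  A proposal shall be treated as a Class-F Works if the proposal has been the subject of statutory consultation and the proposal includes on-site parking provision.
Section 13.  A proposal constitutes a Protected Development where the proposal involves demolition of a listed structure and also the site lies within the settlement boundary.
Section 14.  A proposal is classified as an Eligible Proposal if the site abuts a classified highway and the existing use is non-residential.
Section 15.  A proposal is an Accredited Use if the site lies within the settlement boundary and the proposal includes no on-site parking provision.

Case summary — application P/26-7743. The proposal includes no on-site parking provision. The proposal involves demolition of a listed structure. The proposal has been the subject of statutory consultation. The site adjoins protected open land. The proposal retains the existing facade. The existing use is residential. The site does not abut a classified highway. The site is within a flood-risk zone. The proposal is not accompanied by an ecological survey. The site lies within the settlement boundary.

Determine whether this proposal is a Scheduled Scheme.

section 13 — Protected Development: [the proposal involves demolition of a listed structure? yes] AND [the site lies within the settlement boundary? yes] → satisfied.
section 8 — Class-H Project: [not a Protected Development (section 13)? no] AND [the existing use is residential? yes] AND [the site adjoins protected open land? yes] → not satisfied.
section 6 — Covered Proposal: [the proposal retains the existing facade? yes] AND [the proposal has not been the subject of statutory consultation? no] → not satisfied.
section 14 — Eligible Proposal: [the site abuts a classified highway? no] AND [the existing use is non-residential? no] → not satisfied.
section 10 — Licensed Project: [Covered Proposal (section 6)? no] AND [Eligible Proposal (section 14)? no] → not satisfied.
section 15 — Accredited Use: [the site lies within the settlement boundary? yes] AND [the proposal includes no on-site parking provision? yes] → satisfied.
section 2 — Critical Project: Accredited Use (section 15)? yes; the site is within a flood-risk zone? yes; the proposal retains the existing facade? yes — 3 of 3 hold (need ≥2) → satisfied.
section 1 — Scheduled Scheme: Class-H Project (section 8)? no; Licensed Project (section 10)? no; Critical Project (section 2)? yes — 1 of 3 hold (need ≥2) → not satisfied.

No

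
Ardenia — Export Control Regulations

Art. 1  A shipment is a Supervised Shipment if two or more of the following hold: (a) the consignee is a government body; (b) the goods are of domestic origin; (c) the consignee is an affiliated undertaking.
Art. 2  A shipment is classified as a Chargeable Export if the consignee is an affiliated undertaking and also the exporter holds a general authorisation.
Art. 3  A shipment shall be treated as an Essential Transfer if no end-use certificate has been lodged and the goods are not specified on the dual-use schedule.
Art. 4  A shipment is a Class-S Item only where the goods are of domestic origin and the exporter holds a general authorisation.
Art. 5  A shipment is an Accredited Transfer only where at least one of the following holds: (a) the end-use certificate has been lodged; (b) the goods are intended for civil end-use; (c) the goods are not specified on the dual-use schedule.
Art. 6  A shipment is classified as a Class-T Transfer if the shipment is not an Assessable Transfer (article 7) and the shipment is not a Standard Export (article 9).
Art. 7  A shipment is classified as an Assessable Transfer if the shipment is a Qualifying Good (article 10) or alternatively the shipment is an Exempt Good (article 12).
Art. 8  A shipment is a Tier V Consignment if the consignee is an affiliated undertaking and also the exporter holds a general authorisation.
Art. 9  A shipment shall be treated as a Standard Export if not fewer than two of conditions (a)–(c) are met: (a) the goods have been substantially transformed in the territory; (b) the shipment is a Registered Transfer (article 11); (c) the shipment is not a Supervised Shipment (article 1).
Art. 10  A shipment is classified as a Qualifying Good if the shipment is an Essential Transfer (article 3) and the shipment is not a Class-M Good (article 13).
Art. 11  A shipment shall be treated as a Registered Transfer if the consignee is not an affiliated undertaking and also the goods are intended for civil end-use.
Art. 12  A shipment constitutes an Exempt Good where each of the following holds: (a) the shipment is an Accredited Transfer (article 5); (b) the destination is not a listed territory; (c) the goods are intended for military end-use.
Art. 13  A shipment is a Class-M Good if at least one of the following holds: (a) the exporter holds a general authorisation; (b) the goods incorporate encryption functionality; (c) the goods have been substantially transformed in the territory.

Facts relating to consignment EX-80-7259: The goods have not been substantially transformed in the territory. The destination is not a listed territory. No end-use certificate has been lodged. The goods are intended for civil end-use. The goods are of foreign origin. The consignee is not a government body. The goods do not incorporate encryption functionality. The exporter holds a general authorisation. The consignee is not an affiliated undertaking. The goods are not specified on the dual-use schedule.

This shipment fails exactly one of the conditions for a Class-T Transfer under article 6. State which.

Standard Export

article 3 — Essential Transfer: [no end-use certificate has been lodged? yes] AND [the goods are not specified on the dual-use schedule? yes] → satisfied.
article 13 — Class-M Good: [the exporter holds a general authorisation? yes] OR [the goods incorporate encryption functionality? no] OR [the goods have been substantially transformed in the territory? no] → satisfied.
article 10 — Qualifying Good: [Essential Transfer (article 3)? yes] AND [not a Class-M Good (article 13)? no] → not satisfied.
article 5 — Accredited Transfer: [the end-use certificate has been lodged? no] OR [the goods are intended for civil end-use? yes] OR [the goods are not specified on the dual-use schedule? yes] → satisfied.
article 12 — Exempt Good: [Accredited Transfer (article 5)? yes] AND [the destination is not a listed territory? yes] AND [the goods are intended for military end-use? no] → not satisfied.
article 7 — Assessable Transfer: [Qualifying Good (article 10)? no] OR [Exempt Good (article 12)? no] → not satisfied.
article 11 — Registered Transfer: [the consignee is not an affiliated undertaking? yes] AND [the goods are intended for civil end-use? yes] → satisfied.
article 1 — Supervised Shipment: the consignee is a government body? no; the goods are of domestic origin? no; the consignee is an affiliated undertaking? no — 0 of 3 hold (need ≥2) → not satisfied.
article 9 — Standard Export: the goods have been substantially transformed in the territory? no; Registered Transfer (article 11)? yes; not a Supervised Shipment (article 1)? yes — 2 of 3 hold (need ≥2) → satisfied.
article 6 — Class-T Transfer: [not an Assessable Transfer (article 7)? yes] AND [not a Standard Export (article 9)? no] → not satisfied.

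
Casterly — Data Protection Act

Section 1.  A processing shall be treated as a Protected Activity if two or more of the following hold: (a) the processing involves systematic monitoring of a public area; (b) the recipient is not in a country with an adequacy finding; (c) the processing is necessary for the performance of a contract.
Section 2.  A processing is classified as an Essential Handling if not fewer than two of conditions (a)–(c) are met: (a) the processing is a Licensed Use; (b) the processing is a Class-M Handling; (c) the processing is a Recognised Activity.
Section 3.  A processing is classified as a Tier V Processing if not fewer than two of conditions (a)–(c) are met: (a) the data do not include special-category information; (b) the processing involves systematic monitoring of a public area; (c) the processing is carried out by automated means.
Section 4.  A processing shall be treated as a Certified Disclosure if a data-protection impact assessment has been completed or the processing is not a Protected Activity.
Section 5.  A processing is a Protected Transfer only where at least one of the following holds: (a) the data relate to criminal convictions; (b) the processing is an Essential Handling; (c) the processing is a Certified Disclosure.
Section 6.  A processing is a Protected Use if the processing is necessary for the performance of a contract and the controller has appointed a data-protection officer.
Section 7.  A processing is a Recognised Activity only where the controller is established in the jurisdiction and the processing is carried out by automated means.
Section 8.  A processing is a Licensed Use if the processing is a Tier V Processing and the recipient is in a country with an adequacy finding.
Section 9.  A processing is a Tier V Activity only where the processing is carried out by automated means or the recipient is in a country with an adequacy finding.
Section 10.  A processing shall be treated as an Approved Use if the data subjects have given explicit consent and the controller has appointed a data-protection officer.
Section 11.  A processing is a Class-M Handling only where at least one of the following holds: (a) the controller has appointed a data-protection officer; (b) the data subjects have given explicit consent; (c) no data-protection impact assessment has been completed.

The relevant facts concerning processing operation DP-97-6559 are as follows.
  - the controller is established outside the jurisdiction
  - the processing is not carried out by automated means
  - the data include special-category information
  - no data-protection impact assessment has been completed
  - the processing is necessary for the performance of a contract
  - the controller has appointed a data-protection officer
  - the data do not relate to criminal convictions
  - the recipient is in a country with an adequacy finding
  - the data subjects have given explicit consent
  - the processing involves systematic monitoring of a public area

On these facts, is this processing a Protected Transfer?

section 3 — Tier V Processing: the data do not include special-category information? no; the processing involves systematic monitoring of a public area? yes; the processing is carried out by automated means? no — 1 of 3 hold (need ≥2) → not satisfied.
section 8 — Licensed Use: [Tier V Processing (section 3)? no] AND [the recipient is in a country with an adequacy finding? yes] → not satisfied.
section 11 — Class-M Handling: [the controller has appointed a data-protection officer? yes] OR [the data subjects have given explicit consent? yes] OR [no data-protection impact assessment has been completed? yes] → satisfied.
section 7 — Recognised Activity: [the controller is established in the jurisdiction? no] AND [the processing is carried out by automated means? no] → not satisfied.
section 2 — Essential Handling: Licensed Use (section 8)? no; Class-M Handling (section 11)? yes; Recognised Activity (section 7)? no — 1 of 3 hold (need ≥2) → not satisfied.
section 1 — Protected Activity: the processing involves systematic monitoring of a public area? yes; the recipient is not in a country with an adequacy finding? no; the processing is necessary for the performance of a contract? yes — 2 of 3 hold (need ≥2) → satisfied.
section 4 — Certified Disclosure: [a data-protection impact assessment has been completed? no] OR [not a Protected Activity (section 1)? no] → not satisfied.
section 5 — Protected Transfer: [the data relate to criminal convictions? no] OR [Essential Handling (section 2)? no] OR [Certified Disclosure (section 4)? no] → not satisfied.

No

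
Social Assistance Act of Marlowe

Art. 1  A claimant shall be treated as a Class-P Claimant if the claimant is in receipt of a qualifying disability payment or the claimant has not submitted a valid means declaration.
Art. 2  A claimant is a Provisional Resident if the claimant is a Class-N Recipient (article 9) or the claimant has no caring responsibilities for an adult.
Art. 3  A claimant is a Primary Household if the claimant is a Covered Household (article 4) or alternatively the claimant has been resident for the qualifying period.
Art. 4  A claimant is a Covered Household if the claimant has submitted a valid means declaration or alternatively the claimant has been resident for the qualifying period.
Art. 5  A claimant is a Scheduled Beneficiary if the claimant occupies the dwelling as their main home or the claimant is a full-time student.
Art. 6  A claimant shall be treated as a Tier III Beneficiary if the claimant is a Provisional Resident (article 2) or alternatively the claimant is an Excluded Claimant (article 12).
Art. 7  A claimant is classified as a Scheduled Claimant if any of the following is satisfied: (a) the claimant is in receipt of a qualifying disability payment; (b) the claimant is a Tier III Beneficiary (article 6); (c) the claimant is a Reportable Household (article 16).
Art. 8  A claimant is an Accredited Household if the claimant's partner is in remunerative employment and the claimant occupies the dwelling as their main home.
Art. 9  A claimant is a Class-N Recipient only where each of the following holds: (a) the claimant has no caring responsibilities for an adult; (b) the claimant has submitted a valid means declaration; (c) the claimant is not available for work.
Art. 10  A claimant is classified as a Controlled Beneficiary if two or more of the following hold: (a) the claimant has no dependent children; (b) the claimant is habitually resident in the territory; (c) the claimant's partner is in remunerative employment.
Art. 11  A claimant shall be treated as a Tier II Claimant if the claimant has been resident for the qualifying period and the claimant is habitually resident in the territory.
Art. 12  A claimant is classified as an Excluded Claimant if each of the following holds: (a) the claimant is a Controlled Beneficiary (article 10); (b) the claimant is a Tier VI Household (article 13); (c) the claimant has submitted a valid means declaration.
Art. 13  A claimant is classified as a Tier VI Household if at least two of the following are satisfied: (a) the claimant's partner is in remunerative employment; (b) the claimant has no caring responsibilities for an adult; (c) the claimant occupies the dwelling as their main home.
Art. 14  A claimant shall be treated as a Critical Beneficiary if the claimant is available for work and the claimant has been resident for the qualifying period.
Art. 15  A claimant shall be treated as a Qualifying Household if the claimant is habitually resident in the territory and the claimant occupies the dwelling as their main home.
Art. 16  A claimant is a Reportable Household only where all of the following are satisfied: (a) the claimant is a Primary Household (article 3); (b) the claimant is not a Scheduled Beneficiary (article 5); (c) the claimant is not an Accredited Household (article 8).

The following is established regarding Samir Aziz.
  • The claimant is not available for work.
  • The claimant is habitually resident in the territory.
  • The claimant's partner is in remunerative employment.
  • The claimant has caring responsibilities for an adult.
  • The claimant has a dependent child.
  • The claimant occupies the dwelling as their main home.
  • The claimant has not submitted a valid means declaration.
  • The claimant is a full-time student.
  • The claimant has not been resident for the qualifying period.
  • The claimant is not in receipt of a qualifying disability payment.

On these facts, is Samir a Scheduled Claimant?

No

article 9 — Class-N Recipient: [the claimant has no caring responsibilities for an adult? no] AND [the claimant has submitted a valid means declaration? no] AND [the claimant is not available for work? yes] → not satisfied.
article 2 — Provisional Resident: [Class-N Recipient (article 9)? no] OR [the claimant has no caring responsibilities for an adult? no] → not satisfied.
article 10 — Controlled Beneficiary: the claimant has no dependent children? no; the claimant is habitually resident in the territory? yes; the claimant's partner is in remunerative employment? yes — 2 of 3 hold (need ≥2) → satisfied.
article 13 — Tier VI Household: the claimant's partner is in remunerative employment? yes; the claimant has no caring responsibilities for an adult? no; the claimant occupies the dwelling as their main home? yes — 2 of 3 hold (need ≥2) → satisfied.
article 12 — Excluded Claimant: [Controlled Beneficiary (article 10)? yes] AND [Tier VI Household (article 13)? yes] AND [the claimant has submitted a valid means declaration? no] → not satisfied.
article 6 — Tier III Beneficiary: [Provisional Resident (article 2)? no] OR [Excluded Claimant (article 12)? no] → not satisfied.
article 4 — Covered Household: [the claimant has submitted a valid means declaration? no] OR [the claimant has been resident for the qualifying period? no] → not satisfied.
article 3 — Primary Household: [Covered Household (article 4)? no] OR [the claimant has been resident for the qualifying period? no] → not satisfied.
article 5 — Scheduled Beneficiary: [the claimant occupies the dwelling as their main home? yes] OR [the claimant is a full-time student? yes] → satisfied.
article 8 — Accredited Household: [the claimant's partner is in remunerative employment? yes] AND [the claimant occupies the dwelling as their main home? yes] → satisfied.
article 16 — Reportable Household: [Primary Household (article 3)? no] AND [not a Scheduled Beneficiary (article 5)? no] AND [not an Accredited Household (article 8)? no] → not satisfied.
article 7 — Scheduled Claimant: [the claimant is in receipt of a qualifying disability payment? no] OR [Tier III Beneficiary (article 6)? no] OR [Reportable Household (article 16)? no] → not satisfied.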